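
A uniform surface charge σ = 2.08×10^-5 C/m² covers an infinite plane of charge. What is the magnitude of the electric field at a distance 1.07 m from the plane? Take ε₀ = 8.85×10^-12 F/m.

The symmetry is planar: E is normal to the sheet and the same magnitude on both sides. Take a pillbox straddling the sheet with end-cap area A.
Only the two end caps contribute flux: Φ = 2EA. With Q_enc = σA, Gauss's law gives E = |σ|/(2ε₀).
E = |σ|/(2ε₀) = (2.08e-5)/(2·8.85×10^-12) = 1.18e6 N/C.

1.18e6 N/C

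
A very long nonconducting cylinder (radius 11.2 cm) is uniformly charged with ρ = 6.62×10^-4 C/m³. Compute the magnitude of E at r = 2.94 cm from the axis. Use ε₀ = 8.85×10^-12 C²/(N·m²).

By cylindrical symmetry E is radial; use a coaxial Gaussian cylinder of radius 2.94 cm and length L (r < R).
Enclosed charge per unit length: λ_enc = ρ·πr² = (6.62×10^-4)π(0.0294)² = 1.798×10^-6 C/m.
Since E is radial and uniform over the curved surface, Φ = E·2πrL = Q_enc/ε₀ = λ_enc L/ε₀.
E = |λ_enc|/(2πε₀r) = (1.798×10^-6)/(2π·8.85×10^-12·0.0294) = 1.10×10^6 N/C.

E ≈ 1.10e6 V/m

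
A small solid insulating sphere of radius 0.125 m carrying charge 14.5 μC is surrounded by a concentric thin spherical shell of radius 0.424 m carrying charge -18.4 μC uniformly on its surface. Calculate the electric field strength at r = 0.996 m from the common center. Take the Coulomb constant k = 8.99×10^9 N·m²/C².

Take a concentric spherical Gaussian surface of radius r = 0.996 m (r > 0.424 m, enclosing both).
Q_enc = (14.5 μC) + (-18.4 μC) = -3.90×10^-6 C.
Gauss's law: E·4πr² = Q_enc/ε₀.
E = k|Q_enc|/r² = (8.99×10^9)(3.90×10^-6)/(0.996)² = 3.53×10^4 N/C.

|E| = 3.53e4 N/C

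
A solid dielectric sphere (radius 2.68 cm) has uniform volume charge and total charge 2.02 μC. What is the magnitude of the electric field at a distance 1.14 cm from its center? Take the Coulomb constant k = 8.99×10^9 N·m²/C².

|E| = 1.08×10^7 V/m

By spherical symmetry E is radial; choose a Gaussian sphere of radius r = 1.14 cm (r < R).
Only the charge within r is enclosed: Q_enc = Q·(r/R)³ = (2.02 μC)·(1.14 cm/2.68 cm)³ = 1.555×10^-7 C.
By Gauss's law, ∮E·dA = E·4πr² = Q_enc/ε₀.
E = k|Q_enc|/r² = (8.99×10^9)(1.555e-7)/(0.0114)² = 1.08×10^7 N/C.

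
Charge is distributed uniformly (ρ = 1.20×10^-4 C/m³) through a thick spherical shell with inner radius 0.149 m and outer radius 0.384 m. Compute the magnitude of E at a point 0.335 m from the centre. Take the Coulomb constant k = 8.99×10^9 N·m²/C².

Use a concentric Gaussian sphere at r = 0.335 m (within the shell material, 0.149 m < r < 0.384 m).
Only the shell between 0.149 m and r is enclosed: Q_enc = ρ·(4π/3)(r³ − a³) = (1.20×10^-4)·(4π/3)·((0.335)³ − (0.149)³) = 1.723×10^-5 C.
By Gauss's law, ∮E·dA = E·4πr² = Q_enc/ε₀.
E = k|Q_enc|/r² = (8.99×10^9)(1.723×10^-5)/(0.335)² = 1.38e6 N/C.

E = 1.38×10^6 V/m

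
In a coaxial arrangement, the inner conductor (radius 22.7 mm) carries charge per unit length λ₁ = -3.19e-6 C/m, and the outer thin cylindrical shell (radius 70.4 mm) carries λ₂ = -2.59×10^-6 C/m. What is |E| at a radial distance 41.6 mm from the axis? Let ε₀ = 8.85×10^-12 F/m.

|E| = 1.38e6 N/C

Take a coaxial cylindrical Gaussian surface of radius r = 41.6 mm and length L (between the conductors, 22.7 mm < r < 70.4 mm).
The shell at 70.4 mm lies outside the Gaussian surface, so λ_enc = λ₁ = -3.19e-6 C/m.
Gauss's law: E·2πrL = λ_enc L/ε₀.
E = |λ_enc|/(2πε₀r) = (3.19×10^-6)/(2π·8.85×10^-12·0.0416) = 1.38×10^6 N/C.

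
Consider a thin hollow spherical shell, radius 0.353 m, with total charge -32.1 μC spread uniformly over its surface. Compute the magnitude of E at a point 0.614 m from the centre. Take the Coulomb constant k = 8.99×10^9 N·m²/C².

Symmetry ⇒ E = E(r) r̂. Gaussian sphere of radius r = 0.614 m (r > 0.353 m).
The entire shell is enclosed: Q_enc = -3.21×10^-5 C.
Gauss's law: E·4πr² = Q_enc/ε₀.
E = k|Q_enc|/r² = (8.99×10^9)(3.21×10^-5)/(0.614)² = 7.65×10^5 N/C.

|E| ≈ 7.65e5 N/C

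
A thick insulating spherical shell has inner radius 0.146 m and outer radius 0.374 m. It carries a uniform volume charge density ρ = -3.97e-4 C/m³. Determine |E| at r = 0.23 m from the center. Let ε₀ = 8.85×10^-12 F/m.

Symmetry ⇒ E = E(r) r̂. Gaussian sphere of radius r = 0.23 m (within the shell material, 0.146 m < r < 0.374 m).
Enclosed charge is the volume from a to r: Q_enc = (4π/3)ρ(r³ − a³) = -1.506×10^-5 C.
Since E is radial and uniform over the Gaussian sphere, Φ = E·4πr² = Q_enc/ε₀.
E = |Q_enc|/(4πε₀r²) = (1.506e-5)/(4π·8.85×10^-12·(0.23)²) = 2.56e6 N/C.

2.56e6 N/C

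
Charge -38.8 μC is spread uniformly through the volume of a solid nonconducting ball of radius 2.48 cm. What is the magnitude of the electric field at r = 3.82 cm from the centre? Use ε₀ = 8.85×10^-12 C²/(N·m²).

|E| ≈ 2.39e8 V/m

Use a concentric Gaussian sphere at r = 3.82 cm (r > R, so the entire charge is enclosed).
Q_enc = -38.8 μC = -3.88e-5 C.
Since E is radial and uniform over the Gaussian sphere, Φ = E·4πr² = Q_enc/ε₀.
E = |Q_enc|/(4πε₀r²) = (3.88×10^-5)/(4π·8.85×10^-12·(0.0382)²) = 2.39×10^8 N/C.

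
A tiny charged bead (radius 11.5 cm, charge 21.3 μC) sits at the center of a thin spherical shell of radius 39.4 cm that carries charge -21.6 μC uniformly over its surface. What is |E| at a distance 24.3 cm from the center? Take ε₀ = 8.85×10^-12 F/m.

Symmetry ⇒ E = E(r) r̂. Gaussian sphere of radius r = 24.3 cm (between the bodies, 11.5 cm < r < 39.4 cm).
Only the inner charge is enclosed; the outer shell contributes nothing inside itself. Q_enc = 21.3 μC = 2.13e-5 C.
Since E is radial and uniform over the Gaussian sphere, Φ = E·4πr² = Q_enc/ε₀.
E = |Q_enc|/(4πε₀r²) = (2.13×10^-5)/(4π·8.85×10^-12·(0.243)²) = 3.24×10^6 N/C.

E ≈ 3.24e6 V/m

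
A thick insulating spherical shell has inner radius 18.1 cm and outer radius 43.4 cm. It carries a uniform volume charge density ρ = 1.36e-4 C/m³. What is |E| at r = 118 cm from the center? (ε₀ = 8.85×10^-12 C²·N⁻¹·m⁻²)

By spherical symmetry E is radial; choose a Gaussian sphere of radius r = 118 cm (r > 43.4 cm, enclosing the whole shell).
Q_enc = ρ·(4π/3)(b³ − a³) = (1.36×10^-4)·(4π/3)·((0.434)³ − (0.181)³) = 4.319×10^-5 C.
Applying ∮E·dA = Q_enc/ε₀ with Φ = E(4πr²):
E = |Q_enc|/(4πε₀r²) = (4.319e-5)/(4π·8.85×10^-12·(1.18)²) = 2.79×10^5 N/C.

E ≈ 2.79×10^5 V/m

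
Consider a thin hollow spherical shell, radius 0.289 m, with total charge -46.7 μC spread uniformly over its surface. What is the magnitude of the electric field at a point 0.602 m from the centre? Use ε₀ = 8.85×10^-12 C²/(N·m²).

Symmetry ⇒ E = E(r) r̂. Gaussian sphere of radius r = 0.602 m (r > 0.289 m).
The entire shell is enclosed: Q_enc = -4.67e-5 C.
Since E is radial and uniform over the Gaussian sphere, Φ = E·4πr² = Q_enc/ε₀.
E = |Q_enc|/(4πε₀r²) = (4.67×10^-5)/(4π·8.85×10^-12·(0.602)²) = 1.16×10^6 N/C.

E ≈ 1.16×10^6 V/m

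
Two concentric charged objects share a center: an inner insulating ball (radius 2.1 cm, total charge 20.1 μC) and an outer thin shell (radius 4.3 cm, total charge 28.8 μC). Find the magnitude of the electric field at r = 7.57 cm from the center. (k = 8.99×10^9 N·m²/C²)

E = 7.67e7 N/C

By spherical symmetry E is radial; choose a Gaussian sphere of radius r = 7.57 cm (r > 4.3 cm, enclosing both).
Q_enc = (20.1 μC) + (28.8 μC) = 4.89×10^-5 C.
Gauss's law: E·4πr² = Q_enc/ε₀.
E = k|Q_enc|/r² = (8.99×10^9)(4.89×10^-5)/(0.0757)² = 7.67×10^7 N/C.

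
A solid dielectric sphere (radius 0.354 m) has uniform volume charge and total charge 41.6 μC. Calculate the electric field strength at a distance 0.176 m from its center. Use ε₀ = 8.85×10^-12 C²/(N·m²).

|E| = 1.48×10^6 N/C

Symmetry ⇒ E = E(r) r̂. Gaussian sphere of radius r = 0.176 m (r < R).
For a uniform sphere the enclosed fraction is (r/R)³, so Q_enc = (41.6 μC)(0.176/0.354)³ = 5.112e-6 C.
Since E is radial and uniform over the Gaussian sphere, Φ = E·4πr² = Q_enc/ε₀.
E = |Q_enc|/(4πε₀r²) = (5.112×10^-6)/(4π·8.85×10^-12·(0.176)²) = 1.48×10^6 N/C.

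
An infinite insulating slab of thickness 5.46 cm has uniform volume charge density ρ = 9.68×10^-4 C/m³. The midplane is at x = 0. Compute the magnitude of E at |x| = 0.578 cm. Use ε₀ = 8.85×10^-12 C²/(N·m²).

By symmetry E is perpendicular to the slab. A Gaussian pillbox from −0.578 cm to +0.578 cm (face area A) lies entirely within the slab.
Q_enc = ρ·(2x)·A and flux = 2EA, so 2EA = 2ρxA/ε₀ ⇒ E = |ρ|x/ε₀.
E = (9.68×10^-4)(0.00578)/(8.85×10^-12) = 6.32×10^5 N/C.

|E| = 6.32×10^5 N/C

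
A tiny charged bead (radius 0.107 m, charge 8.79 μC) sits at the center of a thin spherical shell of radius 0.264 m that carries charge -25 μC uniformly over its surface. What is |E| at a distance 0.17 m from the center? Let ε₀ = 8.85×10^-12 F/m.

E ≈ 2.73×10^6 N/C

Symmetry ⇒ E = E(r) r̂. Gaussian sphere of radius r = 0.17 m (between the bodies, 0.107 m < r < 0.264 m).
The shell at 0.264 m lies outside the Gaussian surface, so Q_enc = 8.79 μC = 8.79e-6 C.
By Gauss's law, ∮E·dA = E·4πr² = Q_enc/ε₀.
E = |Q_enc|/(4πε₀r²) = (8.79×10^-6)/(4π·8.85×10^-12·(0.17)²) = 2.73×10^6 N/C.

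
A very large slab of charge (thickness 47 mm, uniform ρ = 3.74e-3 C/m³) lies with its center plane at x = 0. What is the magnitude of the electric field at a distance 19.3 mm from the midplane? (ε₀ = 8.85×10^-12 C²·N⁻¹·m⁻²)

E = 8.16×10^6 N/C

By symmetry E is perpendicular to the slab. A Gaussian pillbox from −19.3 mm to +19.3 mm (face area A) lies entirely within the slab.
Q_enc = ρ·(2x)·A and flux = 2EA, so 2EA = 2ρxA/ε₀ ⇒ E = |ρ|x/ε₀.
E = (3.74e-3)(0.0193)/(8.85×10^-12) = 8.16e6 N/C.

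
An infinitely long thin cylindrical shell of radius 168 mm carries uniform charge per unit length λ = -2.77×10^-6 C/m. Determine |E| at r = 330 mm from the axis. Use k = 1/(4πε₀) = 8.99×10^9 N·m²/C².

E = 1.51e5 N/C

Choose a coaxial cylinder of radius r = 330 mm (arbitrary length L) as the Gaussian surface (r > 168 mm).
The full line charge is enclosed: λ_enc = -2.77×10^-6 C/m.
Gauss's law: E·2πrL = λ_enc L/ε₀.
E = 2k|λ_enc|/r = 2(8.99×10^9)(2.77×10^-6)/(0.33) = 1.51×10^5 N/C.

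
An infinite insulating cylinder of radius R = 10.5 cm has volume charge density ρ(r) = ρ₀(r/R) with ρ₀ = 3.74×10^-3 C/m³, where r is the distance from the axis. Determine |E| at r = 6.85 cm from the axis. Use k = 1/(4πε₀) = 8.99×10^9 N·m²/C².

|E| = 6.29e6 V/m

Take a coaxial cylindrical Gaussian surface of radius r = 6.85 cm and length L (r < R).
λ_enc = ∫₀^r ρ(r')·2πr' dr' = (2πρ₀/R)·r^3/3 = 2.398e-5 C/m.
Applying ∮E·dA = Q_enc/ε₀ with the end caps contributing no flux:
E = 2k|λ_enc|/r = 2(8.99×10^9)(2.398e-5)/(0.0685) = 6.29×10^6 N/C.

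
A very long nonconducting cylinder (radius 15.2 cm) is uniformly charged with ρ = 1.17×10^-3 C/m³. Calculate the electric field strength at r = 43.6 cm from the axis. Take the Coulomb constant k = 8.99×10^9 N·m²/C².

Choose a coaxial cylinder of radius r = 43.6 cm (arbitrary length L) as the Gaussian surface (r > 15.2 cm, full cross-section enclosed).
λ_enc = ρ·πR² = (1.17×10^-3)π(0.152)² = 8.492×10^-5 C/m.
Applying ∮E·dA = Q_enc/ε₀ with the end caps contributing no flux:
E = 2k|λ_enc|/r = 2(8.99×10^9)(8.492×10^-5)/(0.436) = 3.50×10^6 N/C.

E ≈ 3.50e6 V/m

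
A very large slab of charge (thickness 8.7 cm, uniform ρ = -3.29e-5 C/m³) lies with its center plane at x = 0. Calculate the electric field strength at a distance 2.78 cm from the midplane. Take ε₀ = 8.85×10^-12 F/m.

E = 1.03e5 N/C

By symmetry E is perpendicular to the slab. A Gaussian pillbox from −2.78 cm to +2.78 cm (face area A) lies entirely within the slab.
Q_enc = ρ·(2x)·A and flux = 2EA, so 2EA = 2ρxA/ε₀ ⇒ E = |ρ|x/ε₀.
E = (3.29×10^-5)(0.0278)/(8.85×10^-12) = 1.03e5 N/C.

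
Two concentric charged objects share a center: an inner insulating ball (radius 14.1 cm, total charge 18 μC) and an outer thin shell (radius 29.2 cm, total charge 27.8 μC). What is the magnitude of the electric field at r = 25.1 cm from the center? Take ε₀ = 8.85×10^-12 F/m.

2.57e6 N/C

Symmetry ⇒ E = E(r) r̂. Gaussian sphere of radius r = 25.1 cm (between the bodies, 14.1 cm < r < 29.2 cm).
The shell at 29.2 cm lies outside the Gaussian surface, so Q_enc = 18 μC = 1.80e-5 C.
Since E is radial and uniform over the Gaussian sphere, Φ = E·4πr² = Q_enc/ε₀.
E = |Q_enc|/(4πε₀r²) = (1.80×10^-5)/(4π·8.85×10^-12·(0.251)²) = 2.57×10^6 N/C.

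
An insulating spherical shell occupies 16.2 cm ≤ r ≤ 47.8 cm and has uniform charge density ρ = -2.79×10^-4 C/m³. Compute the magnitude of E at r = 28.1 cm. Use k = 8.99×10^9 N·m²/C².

2.39×10^6 N/C

Take a concentric spherical Gaussian surface of radius r = 28.1 cm (within the shell material, 16.2 cm < r < 47.8 cm).
Only the shell between 16.2 cm and r is enclosed: Q_enc = ρ·(4π/3)(r³ − a³) = (-2.79e-4)·(4π/3)·((0.281)³ − (0.162)³) = -2.096×10^-5 C.
Since E is radial and uniform over the Gaussian sphere, Φ = E·4πr² = Q_enc/ε₀.
E = k|Q_enc|/r² = (8.99×10^9)(2.096×10^-5)/(0.281)² = 2.39×10^6 N/C.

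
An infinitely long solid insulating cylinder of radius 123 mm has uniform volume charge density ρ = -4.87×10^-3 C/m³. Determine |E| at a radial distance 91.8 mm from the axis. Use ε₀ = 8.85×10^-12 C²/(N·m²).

Choose a coaxial cylinder of radius r = 91.8 mm (arbitrary length L) as the Gaussian surface (r < R).
Charge inside radius r per length L is ρ·πr²·L, so λ_enc = ρπr² = -1.289e-4 C/m.
Since E is radial and uniform over the curved surface, Φ = E·2πrL = Q_enc/ε₀ = λ_enc L/ε₀.
E = |λ_enc|/(2πε₀r) = (1.289×10^-4)/(2π·8.85×10^-12·0.0918) = 2.53×10^7 N/C.

|E| ≈ 2.53×10^7 N/C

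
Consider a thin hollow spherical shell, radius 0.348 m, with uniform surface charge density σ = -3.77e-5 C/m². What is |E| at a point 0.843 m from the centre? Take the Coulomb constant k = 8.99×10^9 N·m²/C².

Use a concentric Gaussian sphere at r = 0.843 m (r > 0.348 m).
The entire shell is enclosed: Q_enc = σ·4πR² = (-3.77×10^-5)·4π·(0.348)² = -5.737×10^-5 C.
Applying ∮E·dA = Q_enc/ε₀ with Φ = E(4πr²):
E = k|Q_enc|/r² = (8.99×10^9)(5.737e-5)/(0.843)² = 7.26×10^5 N/C.

|E| ≈ 7.26×10^5 N/C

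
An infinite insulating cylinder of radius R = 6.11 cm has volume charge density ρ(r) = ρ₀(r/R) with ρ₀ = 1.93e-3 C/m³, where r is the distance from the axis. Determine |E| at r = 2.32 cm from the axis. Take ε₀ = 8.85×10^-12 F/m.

E = 6.40×10^5 N/C

Take a coaxial cylindrical Gaussian surface of radius r = 2.32 cm and length L (r < R).
λ_enc = ∫₀^r ρ(r')·2πr' dr' = (2πρ₀/R)·r^3/3 = 8.261×10^-7 C/m.
Gauss's law: E·2πrL = λ_enc L/ε₀.
E = |λ_enc|/(2πε₀r) = (8.261×10^-7)/(2π·8.85×10^-12·0.0232) = 6.40×10^5 N/C.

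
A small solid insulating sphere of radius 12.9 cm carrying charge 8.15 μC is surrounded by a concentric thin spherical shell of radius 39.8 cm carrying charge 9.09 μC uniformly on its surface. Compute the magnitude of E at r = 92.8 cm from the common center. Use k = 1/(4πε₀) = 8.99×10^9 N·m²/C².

|E| = 1.80e5 V/m

Take a concentric spherical Gaussian surface of radius r = 92.8 cm (r > 39.8 cm, enclosing both).
Q_enc = (8.15 μC) + (9.09 μC) = 1.724e-5 C.
Gauss's law: E·4πr² = Q_enc/ε₀.
E = k|Q_enc|/r² = (8.99×10^9)(1.724×10^-5)/(0.928)² = 1.80e5 N/C.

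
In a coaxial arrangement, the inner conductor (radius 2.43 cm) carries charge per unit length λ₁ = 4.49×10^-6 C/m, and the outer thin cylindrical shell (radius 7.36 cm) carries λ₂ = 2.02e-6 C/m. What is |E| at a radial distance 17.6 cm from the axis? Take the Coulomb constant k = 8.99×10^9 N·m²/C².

By cylindrical symmetry E is radial; use a coaxial Gaussian cylinder of radius 17.6 cm and length L (r > 7.36 cm, enclosing both).
λ_enc = λ₁ + λ₂ = (4.49×10^-6) + (2.02e-6) = 6.51×10^-6 C/m.
Applying ∮E·dA = Q_enc/ε₀ with the end caps contributing no flux:
E = 2k|λ_enc|/r = 2(8.99×10^9)(6.51×10^-6)/(0.176) = 6.65×10^5 N/C.

E ≈ 6.65×10^5 N/C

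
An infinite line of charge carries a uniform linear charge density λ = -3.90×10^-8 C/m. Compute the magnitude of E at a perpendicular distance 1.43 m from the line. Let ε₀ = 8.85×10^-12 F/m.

By cylindrical symmetry E is radial; use a coaxial Gaussian cylinder of radius 1.43 m and length L.
Q_enc = λL, so λ_enc = -3.90e-8 C/m.
Gauss's law: E·2πrL = λ_enc L/ε₀.
E = |λ_enc|/(2πε₀r) = (3.90e-8)/(2π·8.85×10^-12·1.43) = 490 N/C.

E = 490 N/C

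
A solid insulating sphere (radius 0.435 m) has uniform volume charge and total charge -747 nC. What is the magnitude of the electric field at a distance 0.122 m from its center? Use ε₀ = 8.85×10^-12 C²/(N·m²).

|E| ≈ 9.96e3 N/C

Use a concentric Gaussian sphere at r = 0.122 m (r < R).
For a uniform sphere the enclosed fraction is (r/R)³, so Q_enc = (-747 nC)(0.122/0.435)³ = -1.648e-8 C.
Since E is radial and uniform over the Gaussian sphere, Φ = E·4πr² = Q_enc/ε₀.
E = |Q_enc|/(4πε₀r²) = (1.648e-8)/(4π·8.85×10^-12·(0.122)²) = 9.96e3 N/C.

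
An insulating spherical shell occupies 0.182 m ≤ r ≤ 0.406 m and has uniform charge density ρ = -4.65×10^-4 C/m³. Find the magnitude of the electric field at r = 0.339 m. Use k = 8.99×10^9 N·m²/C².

Use a concentric Gaussian sphere at r = 0.339 m (within the shell material, 0.182 m < r < 0.406 m).
Only the shell between 0.182 m and r is enclosed: Q_enc = ρ·(4π/3)(r³ − a³) = (-4.65×10^-4)·(4π/3)·((0.339)³ − (0.182)³) = -6.414×10^-5 C.
Applying ∮E·dA = Q_enc/ε₀ with Φ = E(4πr²):
E = k|Q_enc|/r² = (8.99×10^9)(6.414×10^-5)/(0.339)² = 5.02×10^6 N/C.

5.02e6 N/C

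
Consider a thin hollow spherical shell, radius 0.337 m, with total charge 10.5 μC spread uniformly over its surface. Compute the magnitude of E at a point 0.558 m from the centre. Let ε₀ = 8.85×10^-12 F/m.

Symmetry ⇒ E = E(r) r̂. Gaussian sphere of radius r = 0.558 m (r > 0.337 m).
The entire shell is enclosed: Q_enc = 1.05×10^-5 C.
By Gauss's law, ∮E·dA = E·4πr² = Q_enc/ε₀.
E = |Q_enc|/(4πε₀r²) = (1.05×10^-5)/(4π·8.85×10^-12·(0.558)²) = 3.03×10^5 N/C.

3.03×10^5 N/C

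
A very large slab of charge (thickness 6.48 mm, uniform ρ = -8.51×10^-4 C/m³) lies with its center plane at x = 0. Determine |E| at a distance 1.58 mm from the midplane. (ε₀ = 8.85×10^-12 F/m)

By symmetry E is perpendicular to the slab. A Gaussian pillbox from −1.58 mm to +1.58 mm (face area A) lies entirely within the slab.
Q_enc = ρ·(2x)·A and flux = 2EA, so 2EA = 2ρxA/ε₀ ⇒ E = |ρ|x/ε₀.
E = (8.51e-4)(0.00158)/(8.85×10^-12) = 1.52×10^5 N/C.

|E| ≈ 1.52×10^5 N/C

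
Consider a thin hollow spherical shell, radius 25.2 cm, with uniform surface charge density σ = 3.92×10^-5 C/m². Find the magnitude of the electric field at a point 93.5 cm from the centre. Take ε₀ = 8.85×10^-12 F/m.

E ≈ 3.22e5 V/m

By spherical symmetry E is radial; choose a Gaussian sphere of radius r = 93.5 cm (r > 25.2 cm).
The entire shell is enclosed: Q_enc = σ·4πR² = (3.92e-5)·4π·(0.252)² = 3.128e-5 C.
Gauss's law: E·4πr² = Q_enc/ε₀.
E = |Q_enc|/(4πε₀r²) = (3.128×10^-5)/(4π·8.85×10^-12·(0.935)²) = 3.22e5 N/C.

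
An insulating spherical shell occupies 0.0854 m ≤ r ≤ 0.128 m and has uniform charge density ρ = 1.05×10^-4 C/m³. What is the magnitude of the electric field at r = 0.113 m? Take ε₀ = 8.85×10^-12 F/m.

|E| = 2.54×10^5 N/C

Use a concentric Gaussian sphere at r = 0.113 m (within the shell material, 0.0854 m < r < 0.128 m).
Only the shell between 0.0854 m and r is enclosed: Q_enc = ρ·(4π/3)(r³ − a³) = (1.05×10^-4)·(4π/3)·((0.113)³ − (0.0854)³) = 3.607×10^-7 C.
Since E is radial and uniform over the Gaussian sphere, Φ = E·4πr² = Q_enc/ε₀.
E = |Q_enc|/(4πε₀r²) = (3.607e-7)/(4π·8.85×10^-12·(0.113)²) = 2.54×10^5 N/C.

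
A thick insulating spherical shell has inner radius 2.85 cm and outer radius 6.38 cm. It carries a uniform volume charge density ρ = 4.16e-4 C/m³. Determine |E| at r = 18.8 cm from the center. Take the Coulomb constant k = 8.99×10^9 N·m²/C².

1.05×10^5 V/m

By spherical symmetry E is radial; choose a Gaussian sphere of radius r = 18.8 cm (r > 6.38 cm, enclosing the whole shell).
Q_enc = ρ·(4π/3)(b³ − a³) = (4.16×10^-4)·(4π/3)·((0.0638)³ − (0.0285)³) = 4.122×10^-7 C.
By Gauss's law, ∮E·dA = E·4πr² = Q_enc/ε₀.
E = k|Q_enc|/r² = (8.99×10^9)(4.122e-7)/(0.188)² = 1.05e5 N/C.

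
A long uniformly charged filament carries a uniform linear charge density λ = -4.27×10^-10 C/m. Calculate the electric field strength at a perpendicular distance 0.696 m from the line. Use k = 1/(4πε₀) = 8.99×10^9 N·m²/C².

By cylindrical symmetry E is radial; use a coaxial Gaussian cylinder of radius 0.696 m and length L.
Q_enc = λL, so λ_enc = -4.27×10^-10 C/m.
By Gauss's law (flux through the curved wall only), E·2πrL = λ_enc L/ε₀.
E = 2k|λ_enc|/r = 2(8.99×10^9)(4.27×10^-10)/(0.696) = 11 N/C.

11 N/C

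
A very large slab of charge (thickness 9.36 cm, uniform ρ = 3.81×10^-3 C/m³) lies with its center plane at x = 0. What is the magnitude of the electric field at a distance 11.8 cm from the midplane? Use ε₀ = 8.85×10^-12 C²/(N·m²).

The point |x| = 11.8 cm lies outside the slab (half-thickness 0.0468 m). A symmetric pillbox spanning the full slab encloses Q_enc = ρ·d·A.
Flux = 2EA ⇒ E = |ρ|d/(2ε₀), independent of distance outside.
E = (3.81×10^-3)(0.0936)/(2·8.85×10^-12) = 2.01×10^7 N/C.

2.01e7 V/m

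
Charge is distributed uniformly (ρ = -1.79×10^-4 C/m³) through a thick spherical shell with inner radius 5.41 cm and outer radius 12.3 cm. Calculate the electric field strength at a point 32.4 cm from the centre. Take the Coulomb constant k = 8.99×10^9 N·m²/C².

By spherical symmetry E is radial; choose a Gaussian sphere of radius r = 32.4 cm (r > 12.3 cm, enclosing the whole shell).
Q_enc = ρ·(4π/3)(b³ − a³) = (-1.79×10^-4)·(4π/3)·((0.123)³ − (0.0541)³) = -1.277×10^-6 C.
By Gauss's law, ∮E·dA = E·4πr² = Q_enc/ε₀.
E = k|Q_enc|/r² = (8.99×10^9)(1.277e-6)/(0.324)² = 1.09e5 N/C.

1.09e5 N/C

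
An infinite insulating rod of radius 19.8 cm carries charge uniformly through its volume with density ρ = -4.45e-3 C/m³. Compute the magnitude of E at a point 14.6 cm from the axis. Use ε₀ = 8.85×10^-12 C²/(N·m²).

Choose a coaxial cylinder of radius r = 14.6 cm (arbitrary length L) as the Gaussian surface (r < R).
Enclosed charge per unit length: λ_enc = ρ·πr² = (-4.45e-3)π(0.146)² = -2.98×10^-4 C/m.
Applying ∮E·dA = Q_enc/ε₀ with the end caps contributing no flux:
E = |λ_enc|/(2πε₀r) = (2.98e-4)/(2π·8.85×10^-12·0.146) = 3.67×10^7 N/C.

|E| ≈ 3.67×10^7 N/C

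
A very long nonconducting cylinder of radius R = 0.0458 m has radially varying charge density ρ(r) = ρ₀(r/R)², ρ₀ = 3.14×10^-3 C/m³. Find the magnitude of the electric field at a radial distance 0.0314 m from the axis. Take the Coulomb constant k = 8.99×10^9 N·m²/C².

Take a coaxial cylindrical Gaussian surface of radius r = 0.0314 m and length L (r < R).
Integrating ρ over the cross-section to radius r: λ_enc = (2πρ₀/R²) ∫₀^r r'^3 dr' = 2πρ₀ r^4/(4·R²) = 2.286e-6 C/m.
Applying ∮E·dA = Q_enc/ε₀ with the end caps contributing no flux:
E = 2k|λ_enc|/r = 2(8.99×10^9)(2.286×10^-6)/(0.0314) = 1.31×10^6 N/C.

1.31×10^6 N/C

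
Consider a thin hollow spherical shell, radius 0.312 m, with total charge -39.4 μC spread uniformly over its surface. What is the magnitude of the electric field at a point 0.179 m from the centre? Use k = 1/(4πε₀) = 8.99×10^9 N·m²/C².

Take a concentric spherical Gaussian surface of radius r = 0.179 m (inside the shell, r < 0.312 m).
All the charge is outside the Gaussian surface: Q_enc = 0, hence E = 0 everywhere inside the shell.

E = 0 (no enclosed charge)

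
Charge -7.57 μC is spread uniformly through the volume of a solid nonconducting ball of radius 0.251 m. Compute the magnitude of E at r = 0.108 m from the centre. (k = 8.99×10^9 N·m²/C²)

|E| = 4.65e5 V/m

Symmetry ⇒ E = E(r) r̂. Gaussian sphere of radius r = 0.108 m (r < R).
For a uniform sphere the enclosed fraction is (r/R)³, so Q_enc = (-7.57 μC)(0.108/0.251)³ = -6.03e-7 C.
Gauss's law: E·4πr² = Q_enc/ε₀.
E = k|Q_enc|/r² = (8.99×10^9)(6.03e-7)/(0.108)² = 4.65×10^5 N/C.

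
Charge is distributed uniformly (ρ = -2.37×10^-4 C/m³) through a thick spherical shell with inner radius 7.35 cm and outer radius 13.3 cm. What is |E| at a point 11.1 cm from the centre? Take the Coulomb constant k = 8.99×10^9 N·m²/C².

Use a concentric Gaussian sphere at r = 11.1 cm (within the shell material, 7.35 cm < r < 13.3 cm).
Only the shell between 7.35 cm and r is enclosed: Q_enc = ρ·(4π/3)(r³ − a³) = (-2.37×10^-4)·(4π/3)·((0.111)³ − (0.0735)³) = -9.635×10^-7 C.
Since E is radial and uniform over the Gaussian sphere, Φ = E·4πr² = Q_enc/ε₀.
E = k|Q_enc|/r² = (8.99×10^9)(9.635e-7)/(0.111)² = 7.03×10^5 N/C.

|E| = 7.03e5 N/C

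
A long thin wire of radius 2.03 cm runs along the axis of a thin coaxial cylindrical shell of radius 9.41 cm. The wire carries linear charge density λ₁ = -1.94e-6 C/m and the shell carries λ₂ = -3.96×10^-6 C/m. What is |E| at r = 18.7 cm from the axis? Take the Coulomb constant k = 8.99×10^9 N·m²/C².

Take a coaxial cylindrical Gaussian surface of radius r = 18.7 cm and length L (r > 9.41 cm, enclosing both).
λ_enc = λ₁ + λ₂ = (-1.94e-6) + (-3.96×10^-6) = -5.90×10^-6 C/m.
Gauss's law: E·2πrL = λ_enc L/ε₀.
E = 2k|λ_enc|/r = 2(8.99×10^9)(5.90×10^-6)/(0.187) = 5.67×10^5 N/C.

|E| ≈ 5.67e5 V/m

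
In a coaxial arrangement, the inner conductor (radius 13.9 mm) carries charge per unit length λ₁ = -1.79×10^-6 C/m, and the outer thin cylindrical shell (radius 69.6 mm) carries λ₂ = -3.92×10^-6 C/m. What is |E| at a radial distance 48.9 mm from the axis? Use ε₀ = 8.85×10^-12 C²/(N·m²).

|E| = 6.58e5 N/C

Choose a coaxial cylinder of radius r = 48.9 mm (arbitrary length L) as the Gaussian surface (between the conductors, 13.9 mm < r < 69.6 mm).
Only the inner wire is enclosed; the outer shell contributes nothing inside itself. λ_enc = λ₁ = -1.79×10^-6 C/m.
Since E is radial and uniform over the curved surface, Φ = E·2πrL = Q_enc/ε₀ = λ_enc L/ε₀.
E = |λ_enc|/(2πε₀r) = (1.79e-6)/(2π·8.85×10^-12·0.0489) = 6.58e5 N/C.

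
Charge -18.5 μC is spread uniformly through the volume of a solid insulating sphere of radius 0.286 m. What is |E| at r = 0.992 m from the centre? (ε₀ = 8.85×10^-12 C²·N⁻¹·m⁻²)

Symmetry ⇒ E = E(r) r̂. Gaussian sphere of radius r = 0.992 m (r > R, so the entire charge is enclosed).
Q_enc = -18.5 μC = -1.85×10^-5 C.
Applying ∮E·dA = Q_enc/ε₀ with Φ = E(4πr²):
E = |Q_enc|/(4πε₀r²) = (1.85×10^-5)/(4π·8.85×10^-12·(0.992)²) = 1.69e5 N/C.

1.69×10^5 N/C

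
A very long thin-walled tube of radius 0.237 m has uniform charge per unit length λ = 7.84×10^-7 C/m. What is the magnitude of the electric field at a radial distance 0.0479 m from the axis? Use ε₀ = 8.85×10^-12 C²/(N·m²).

|E| = 0 N/C

Take a coaxial cylindrical Gaussian surface of radius r = 0.0479 m and length L (r < 0.237 m, inside the shell).
All the surface charge lies outside this cylinder: Q_enc = 0, hence E = 0.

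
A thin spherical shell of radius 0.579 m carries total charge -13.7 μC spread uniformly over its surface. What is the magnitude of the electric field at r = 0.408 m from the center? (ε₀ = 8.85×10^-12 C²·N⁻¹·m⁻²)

E = 0 (no enclosed charge)

By spherical symmetry E is radial; choose a Gaussian sphere of radius r = 0.408 m (inside the shell, r < 0.579 m).
All the charge is outside the Gaussian surface: Q_enc = 0, hence E = 0 everywhere inside the shell.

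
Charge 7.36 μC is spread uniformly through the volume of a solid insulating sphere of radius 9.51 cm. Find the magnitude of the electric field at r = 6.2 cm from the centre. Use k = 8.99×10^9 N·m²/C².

Take a concentric spherical Gaussian surface of radius r = 6.2 cm (r < R).
For a uniform sphere the enclosed fraction is (r/R)³, so Q_enc = (7.36 μC)(0.062/0.0951)³ = 2.039e-6 C.
By Gauss's law, ∮E·dA = E·4πr² = Q_enc/ε₀.
E = k|Q_enc|/r² = (8.99×10^9)(2.039e-6)/(0.062)² = 4.77×10^6 N/C.

E = 4.77×10^6 N/C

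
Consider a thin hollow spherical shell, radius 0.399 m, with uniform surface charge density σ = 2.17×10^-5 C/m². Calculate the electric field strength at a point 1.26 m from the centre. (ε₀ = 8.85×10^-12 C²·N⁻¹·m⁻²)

|E| = 2.46×10^5 N/C

Take a concentric spherical Gaussian surface of radius r = 1.26 m (r > 0.399 m).
The entire shell is enclosed: Q_enc = σ·4πR² = (2.17×10^-5)·4π·(0.399)² = 4.341e-5 C.
Since E is radial and uniform over the Gaussian sphere, Φ = E·4πr² = Q_enc/ε₀.
E = |Q_enc|/(4πε₀r²) = (4.341×10^-5)/(4π·8.85×10^-12·(1.26)²) = 2.46×10^5 N/C.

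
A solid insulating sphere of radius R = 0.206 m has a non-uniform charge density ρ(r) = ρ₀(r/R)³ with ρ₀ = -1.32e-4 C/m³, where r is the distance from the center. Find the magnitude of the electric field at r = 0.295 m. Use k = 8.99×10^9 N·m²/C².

|E| = 2.50×10^5 V/m

Take a concentric spherical Gaussian surface of radius r = 0.295 m (r > R, all charge enclosed).
Q_enc = 4π ∫₀^R ρ₀(r'/R)^3 r'² dr' = 4πρ₀R³/6 = -2.417e-6 C.
Gauss's law: E·4πr² = Q_enc/ε₀.
E = k|Q_enc|/r² = (8.99×10^9)(2.417×10^-6)/(0.295)² = 2.50×10^5 N/C.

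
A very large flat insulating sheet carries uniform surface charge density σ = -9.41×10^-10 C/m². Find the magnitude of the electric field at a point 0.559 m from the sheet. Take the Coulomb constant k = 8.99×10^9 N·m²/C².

By planar symmetry E is perpendicular to the sheet and uniform; use a Gaussian pillbox with flat faces of area A on each side of the sheet.
Only the two end caps contribute flux: Φ = 2EA. With Q_enc = σA, Gauss's law gives E = |σ|/(2ε₀).
E = 2πk|σ| = 2π(8.99×10^9)(9.41×10^-10) = 53.2 N/C.

E ≈ 53.2 N/C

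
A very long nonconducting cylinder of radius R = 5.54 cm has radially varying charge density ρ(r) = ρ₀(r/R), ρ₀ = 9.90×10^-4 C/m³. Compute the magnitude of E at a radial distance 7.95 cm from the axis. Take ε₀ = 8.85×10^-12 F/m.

|E| ≈ 1.44e6 N/C

By cylindrical symmetry E is radial; use a coaxial Gaussian cylinder of radius 7.95 cm and length L (r > R, full charge per length enclosed).
λ_enc = 2π ∫₀^R ρ₀(r'/R)^1 r' dr' = 2πρ₀R²/3 = 6.364×10^-6 C/m.
Applying ∮E·dA = Q_enc/ε₀ with the end caps contributing no flux:
E = |λ_enc|/(2πε₀r) = (6.364×10^-6)/(2π·8.85×10^-12·0.0795) = 1.44e6 N/C.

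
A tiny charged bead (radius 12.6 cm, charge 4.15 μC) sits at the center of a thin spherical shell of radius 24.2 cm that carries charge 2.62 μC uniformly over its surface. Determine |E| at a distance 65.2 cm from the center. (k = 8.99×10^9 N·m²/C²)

Use a concentric Gaussian sphere at r = 65.2 cm (r > 24.2 cm, enclosing both).
Q_enc = (4.15 μC) + (2.62 μC) = 6.77e-6 C.
Since E is radial and uniform over the Gaussian sphere, Φ = E·4πr² = Q_enc/ε₀.
E = k|Q_enc|/r² = (8.99×10^9)(6.77×10^-6)/(0.652)² = 1.43×10^5 N/C.

E ≈ 1.43e5 V/m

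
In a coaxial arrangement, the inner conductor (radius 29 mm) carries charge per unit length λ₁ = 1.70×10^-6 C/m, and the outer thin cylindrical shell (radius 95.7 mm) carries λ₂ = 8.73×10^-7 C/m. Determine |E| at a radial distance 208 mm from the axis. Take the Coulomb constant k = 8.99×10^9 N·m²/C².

By cylindrical symmetry E is radial; use a coaxial Gaussian cylinder of radius 208 mm and length L (r > 95.7 mm, enclosing both).
λ_enc = λ₁ + λ₂ = (1.70×10^-6) + (8.73e-7) = 2.573×10^-6 C/m.
By Gauss's law (flux through the curved wall only), E·2πrL = λ_enc L/ε₀.
E = 2k|λ_enc|/r = 2(8.99×10^9)(2.573e-6)/(0.208) = 2.22×10^5 N/C.

E ≈ 2.22×10^5 N/C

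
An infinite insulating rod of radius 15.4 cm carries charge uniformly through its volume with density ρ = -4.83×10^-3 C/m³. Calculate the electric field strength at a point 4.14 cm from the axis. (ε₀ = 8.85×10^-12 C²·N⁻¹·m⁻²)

Choose a coaxial cylinder of radius r = 4.14 cm (arbitrary length L) as the Gaussian surface (r < R).
Enclosed charge per unit length: λ_enc = ρ·πr² = (-4.83×10^-3)π(0.0414)² = -2.601×10^-5 C/m.
Since E is radial and uniform over the curved surface, Φ = E·2πrL = Q_enc/ε₀ = λ_enc L/ε₀.
E = |λ_enc|/(2πε₀r) = (2.601×10^-5)/(2π·8.85×10^-12·0.0414) = 1.13×10^7 N/C.

|E| ≈ 1.13×10^7 N/C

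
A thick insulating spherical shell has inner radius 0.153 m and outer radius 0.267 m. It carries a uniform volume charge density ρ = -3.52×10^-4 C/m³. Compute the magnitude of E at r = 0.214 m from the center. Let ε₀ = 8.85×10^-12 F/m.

Symmetry ⇒ E = E(r) r̂. Gaussian sphere of radius r = 0.214 m (within the shell material, 0.153 m < r < 0.267 m).
Enclosed charge is the volume from a to r: Q_enc = (4π/3)ρ(r³ − a³) = -9.169×10^-6 C.
By Gauss's law, ∮E·dA = E·4πr² = Q_enc/ε₀.
E = |Q_enc|/(4πε₀r²) = (9.169e-6)/(4π·8.85×10^-12·(0.214)²) = 1.80×10^6 N/C.

E ≈ 1.80×10^6 N/C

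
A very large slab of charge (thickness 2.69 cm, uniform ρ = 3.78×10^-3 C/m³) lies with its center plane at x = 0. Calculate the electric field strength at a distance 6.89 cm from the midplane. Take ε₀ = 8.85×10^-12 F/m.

5.74×10^6 N/C

The point |x| = 6.89 cm lies outside the slab (half-thickness 0.01345 m). A symmetric pillbox spanning the full slab encloses Q_enc = ρ·d·A.
Flux = 2EA ⇒ E = |ρ|d/(2ε₀), independent of distance outside.
E = (3.78e-3)(0.0269)/(2·8.85×10^-12) = 5.74e6 N/C.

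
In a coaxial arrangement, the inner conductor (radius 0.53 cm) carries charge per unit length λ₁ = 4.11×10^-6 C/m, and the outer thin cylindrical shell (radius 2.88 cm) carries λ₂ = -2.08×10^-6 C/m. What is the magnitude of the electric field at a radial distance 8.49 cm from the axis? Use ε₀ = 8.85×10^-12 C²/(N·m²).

By cylindrical symmetry E is radial; use a coaxial Gaussian cylinder of radius 8.49 cm and length L (r > 2.88 cm, enclosing both).
λ_enc = λ₁ + λ₂ = (4.11e-6) + (-2.08×10^-6) = 2.03e-6 C/m.
Gauss's law: E·2πrL = λ_enc L/ε₀.
E = |λ_enc|/(2πε₀r) = (2.03×10^-6)/(2π·8.85×10^-12·0.0849) = 4.30×10^5 N/C.

|E| ≈ 4.30×10^5 V/m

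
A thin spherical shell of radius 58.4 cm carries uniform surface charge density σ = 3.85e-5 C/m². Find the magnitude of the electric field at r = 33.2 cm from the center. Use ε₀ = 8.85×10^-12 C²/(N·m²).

Symmetry ⇒ E = E(r) r̂. Gaussian sphere of radius r = 33.2 cm (inside the shell, r < 58.4 cm).
No charge lies within this surface, so Q_enc = 0 and Gauss's law gives E·4πr² = 0 ⇒ E = 0.

E = 0 (no enclosed charge)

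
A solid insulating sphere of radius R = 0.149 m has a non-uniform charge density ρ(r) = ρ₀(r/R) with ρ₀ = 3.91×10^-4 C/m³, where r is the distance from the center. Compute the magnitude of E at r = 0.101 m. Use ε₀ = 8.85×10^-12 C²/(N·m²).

Take a concentric spherical Gaussian surface of radius r = 0.101 m (r < R).
Q_enc = ∫₀^r ρ(r')·4πr'² dr' = (4πρ₀/R) ∫₀^r r'^3 dr' = 4πρ₀ r^4/(4·R) = 8.579e-7 C.
Gauss's law: E·4πr² = Q_enc/ε₀.
E = |Q_enc|/(4πε₀r²) = (8.579×10^-7)/(4π·8.85×10^-12·(0.101)²) = 7.56e5 N/C.

E = 7.56×10^5 N/C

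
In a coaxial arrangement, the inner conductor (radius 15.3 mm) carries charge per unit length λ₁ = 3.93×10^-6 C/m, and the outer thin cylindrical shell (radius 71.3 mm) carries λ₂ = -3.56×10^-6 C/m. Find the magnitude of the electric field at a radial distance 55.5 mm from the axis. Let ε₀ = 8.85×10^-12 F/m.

E ≈ 1.27×10^6 N/C

Coaxial Gaussian cylinder, radius r = 55.5 mm, length L (between the conductors, 15.3 mm < r < 71.3 mm).
Only the inner wire is enclosed; the outer shell contributes nothing inside itself. λ_enc = λ₁ = 3.93e-6 C/m.
Since E is radial and uniform over the curved surface, Φ = E·2πrL = Q_enc/ε₀ = λ_enc L/ε₀.
E = |λ_enc|/(2πε₀r) = (3.93×10^-6)/(2π·8.85×10^-12·0.0555) = 1.27×10^6 N/C.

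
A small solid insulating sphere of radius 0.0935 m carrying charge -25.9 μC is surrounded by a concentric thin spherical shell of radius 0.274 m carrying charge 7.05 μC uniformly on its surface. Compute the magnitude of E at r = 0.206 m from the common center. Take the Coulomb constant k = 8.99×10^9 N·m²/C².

Take a concentric spherical Gaussian surface of radius r = 0.206 m (between the bodies, 0.0935 m < r < 0.274 m).
Only the inner charge is enclosed; the outer shell contributes nothing inside itself. Q_enc = -25.9 μC = -2.59×10^-5 C.
Since E is radial and uniform over the Gaussian sphere, Φ = E·4πr² = Q_enc/ε₀.
E = k|Q_enc|/r² = (8.99×10^9)(2.59×10^-5)/(0.206)² = 5.49×10^6 N/C.

E = 5.49e6 V/m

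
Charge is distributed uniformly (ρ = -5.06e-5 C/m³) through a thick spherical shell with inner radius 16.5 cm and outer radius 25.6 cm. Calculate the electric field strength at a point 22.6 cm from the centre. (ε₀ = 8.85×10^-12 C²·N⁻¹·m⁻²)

E ≈ 2.63×10^5 N/C

Use a concentric Gaussian sphere at r = 22.6 cm (within the shell material, 16.5 cm < r < 25.6 cm).
Enclosed charge is the volume from a to r: Q_enc = (4π/3)ρ(r³ − a³) = -1.494×10^-6 C.
By Gauss's law, ∮E·dA = E·4πr² = Q_enc/ε₀.
E = |Q_enc|/(4πε₀r²) = (1.494×10^-6)/(4π·8.85×10^-12·(0.226)²) = 2.63×10^5 N/C.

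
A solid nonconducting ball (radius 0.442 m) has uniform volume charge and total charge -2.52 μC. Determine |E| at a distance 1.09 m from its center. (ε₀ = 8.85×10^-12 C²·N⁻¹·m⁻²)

|E| = 1.91×10^4 N/C

Use a concentric Gaussian sphere at r = 1.09 m (r > R, so the entire charge is enclosed).
Q_enc = -2.52 μC = -2.52e-6 C.
Gauss's law: E·4πr² = Q_enc/ε₀.
E = |Q_enc|/(4πε₀r²) = (2.52e-6)/(4π·8.85×10^-12·(1.09)²) = 1.91×10^4 N/C.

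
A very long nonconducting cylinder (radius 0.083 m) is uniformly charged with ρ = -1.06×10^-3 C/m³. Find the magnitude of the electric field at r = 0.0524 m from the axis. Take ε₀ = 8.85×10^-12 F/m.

|E| ≈ 3.14e6 N/C

Take a coaxial cylindrical Gaussian surface of radius r = 0.0524 m and length L (r < R).
Enclosed charge per unit length: λ_enc = ρ·πr² = (-1.06e-3)π(0.0524)² = -9.144×10^-6 C/m.
Applying ∮E·dA = Q_enc/ε₀ with the end caps contributing no flux:
E = |λ_enc|/(2πε₀r) = (9.144e-6)/(2π·8.85×10^-12·0.0524) = 3.14×10^6 N/C.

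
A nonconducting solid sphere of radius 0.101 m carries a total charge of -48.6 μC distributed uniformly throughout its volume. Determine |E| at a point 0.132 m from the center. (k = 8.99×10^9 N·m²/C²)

Take a concentric spherical Gaussian surface of radius r = 0.132 m (r > R, so the entire charge is enclosed).
Q_enc = -48.6 μC = -4.86×10^-5 C.
By Gauss's law, ∮E·dA = E·4πr² = Q_enc/ε₀.
E = k|Q_enc|/r² = (8.99×10^9)(4.86e-5)/(0.132)² = 2.51×10^7 N/C.

|E| ≈ 2.51e7 N/C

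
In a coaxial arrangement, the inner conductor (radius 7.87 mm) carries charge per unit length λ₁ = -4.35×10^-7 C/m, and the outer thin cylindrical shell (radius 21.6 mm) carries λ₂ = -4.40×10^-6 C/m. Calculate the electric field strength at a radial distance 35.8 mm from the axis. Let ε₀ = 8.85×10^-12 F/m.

Choose a coaxial cylinder of radius r = 35.8 mm (arbitrary length L) as the Gaussian surface (r > 21.6 mm, enclosing both).
λ_enc = λ₁ + λ₂ = (-4.35×10^-7) + (-4.40×10^-6) = -4.835×10^-6 C/m.
Gauss's law: E·2πrL = λ_enc L/ε₀.
E = |λ_enc|/(2πε₀r) = (4.835×10^-6)/(2π·8.85×10^-12·0.0358) = 2.43×10^6 N/C.

|E| = 2.43×10^6 N/C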